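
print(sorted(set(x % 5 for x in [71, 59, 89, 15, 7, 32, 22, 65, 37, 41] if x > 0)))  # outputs [0, 1, 2, 4]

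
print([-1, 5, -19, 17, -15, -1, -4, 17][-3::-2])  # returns [-1, 17, 5]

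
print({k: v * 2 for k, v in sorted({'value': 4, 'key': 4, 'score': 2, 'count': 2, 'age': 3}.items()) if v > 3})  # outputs {'key': 8, 'value': 8}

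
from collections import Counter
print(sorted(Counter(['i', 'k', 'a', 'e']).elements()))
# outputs ['a', 'e', 'i', 'k']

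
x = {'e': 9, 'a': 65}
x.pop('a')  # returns 65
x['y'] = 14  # {'e': 9, 'y': 14}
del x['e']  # {'y': 14}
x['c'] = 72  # {'y': 14, 'c': 72}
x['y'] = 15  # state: {'y': 15, 'c': 72}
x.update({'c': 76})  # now {'y': 15, 'c': 76}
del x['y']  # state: {'c': 76}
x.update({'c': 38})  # {'c': 38}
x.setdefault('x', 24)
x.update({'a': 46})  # {'c': 38, 'x': 24, 'a': 46}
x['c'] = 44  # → {'c': 44, 'x': 24, 'a': 46}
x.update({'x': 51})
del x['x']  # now {'c': 44, 'a': 46}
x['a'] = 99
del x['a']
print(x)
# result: {'c': 44}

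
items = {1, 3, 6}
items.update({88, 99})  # {1, 3, 6, 88, 99}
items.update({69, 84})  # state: {1, 3, 6, 69, 84, 88, 99}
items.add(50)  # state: {1, 3, 6, 50, 69, 84, 88, 99}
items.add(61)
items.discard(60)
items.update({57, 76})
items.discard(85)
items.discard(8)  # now {1, 3, 6, 50, 57, 61, 69, 76, 84, 88, 99}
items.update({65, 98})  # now {1, 3, 6, 50, 57, 61, 65, 69, 76, 84, 88, 98, 99}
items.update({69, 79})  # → {1, 3, 6, 50, 57, 61, 65, 69, 76, 79, 84, 88, 98, 99}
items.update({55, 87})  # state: {1, 3, 6, 50, 55, 57, 61, 65, 69, 76, 79, 84, 87, 88, 98, 99}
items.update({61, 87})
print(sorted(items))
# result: [1, 3, 6, 50, 55, 57, 61, 65, 69, 76, 79, 84, 87, 88, 98, 99]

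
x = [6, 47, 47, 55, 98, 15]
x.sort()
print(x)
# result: [6, 15, 47, 47, 55, 98]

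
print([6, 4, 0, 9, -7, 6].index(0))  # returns 2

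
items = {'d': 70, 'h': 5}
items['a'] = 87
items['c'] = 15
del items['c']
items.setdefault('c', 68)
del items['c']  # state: {'d': 70, 'h': 5, 'a': 87}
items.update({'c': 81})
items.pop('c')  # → 81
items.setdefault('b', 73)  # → 73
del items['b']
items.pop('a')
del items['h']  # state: {'d': 70}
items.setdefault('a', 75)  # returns 75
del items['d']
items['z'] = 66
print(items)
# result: {'a': 75, 'z': 66}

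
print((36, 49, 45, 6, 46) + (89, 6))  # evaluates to (36, 49, 45, 6, 46, 89, 6)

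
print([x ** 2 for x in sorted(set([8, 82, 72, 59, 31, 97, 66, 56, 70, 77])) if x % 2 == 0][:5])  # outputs [64, 3136, 4356, 4900, 5184]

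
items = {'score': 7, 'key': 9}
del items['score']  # {'key': 9}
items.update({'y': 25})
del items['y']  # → {'key': 9}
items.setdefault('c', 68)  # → 68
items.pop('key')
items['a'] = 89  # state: {'c': 68, 'a': 89}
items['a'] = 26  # {'c': 68, 'a': 26}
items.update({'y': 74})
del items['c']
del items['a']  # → {'y': 74}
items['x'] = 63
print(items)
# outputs {'y': 74, 'x': 63}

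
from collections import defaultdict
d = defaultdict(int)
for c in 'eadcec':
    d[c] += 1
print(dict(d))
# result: {'e': 2, 'a': 1, 'd': 1, 'c': 2}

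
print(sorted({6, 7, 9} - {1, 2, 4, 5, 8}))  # [6, 7, 9]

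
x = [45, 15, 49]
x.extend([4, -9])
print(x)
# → [45, 15, 49, 4, -9]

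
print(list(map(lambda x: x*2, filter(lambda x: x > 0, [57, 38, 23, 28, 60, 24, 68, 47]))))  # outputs [114, 76, 46, 56, 120, 48, 136, 94]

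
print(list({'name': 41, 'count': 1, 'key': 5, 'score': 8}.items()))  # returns [('name', 41), ('count', 1), ('key', 5), ('score', 8)]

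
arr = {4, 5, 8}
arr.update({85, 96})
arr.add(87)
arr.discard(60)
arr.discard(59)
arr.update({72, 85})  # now {4, 5, 8, 72, 85, 87, 96}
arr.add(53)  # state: {4, 5, 8, 53, 72, 85, 87, 96}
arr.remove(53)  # {4, 5, 8, 72, 85, 87, 96}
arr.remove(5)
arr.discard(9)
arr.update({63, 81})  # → {4, 8, 63, 72, 81, 85, 87, 96}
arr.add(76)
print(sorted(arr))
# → [4, 8, 63, 72, 76, 81, 85, 87, 96]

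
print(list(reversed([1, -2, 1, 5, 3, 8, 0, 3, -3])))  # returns [-3, 3, 0, 8, 3, 5, 1, -2, 1]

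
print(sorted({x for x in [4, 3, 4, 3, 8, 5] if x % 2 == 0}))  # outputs [4, 8]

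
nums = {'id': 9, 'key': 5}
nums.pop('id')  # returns 9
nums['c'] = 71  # {'key': 5, 'c': 71}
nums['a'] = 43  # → {'key': 5, 'c': 71, 'a': 43}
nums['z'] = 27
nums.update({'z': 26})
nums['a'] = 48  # {'key': 5, 'c': 71, 'a': 48, 'z': 26}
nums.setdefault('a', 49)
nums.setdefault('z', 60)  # 26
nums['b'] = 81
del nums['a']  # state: {'key': 5, 'c': 71, 'z': 26, 'b': 81}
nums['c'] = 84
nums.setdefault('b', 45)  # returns 81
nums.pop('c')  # 84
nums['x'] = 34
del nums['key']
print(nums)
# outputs {'z': 26, 'b': 81, 'x': 34}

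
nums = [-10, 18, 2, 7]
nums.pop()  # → 7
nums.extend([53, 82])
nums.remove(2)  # [-10, 18, 53, 82]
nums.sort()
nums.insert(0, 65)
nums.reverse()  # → [82, 53, 18, -10, 65]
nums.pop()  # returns 65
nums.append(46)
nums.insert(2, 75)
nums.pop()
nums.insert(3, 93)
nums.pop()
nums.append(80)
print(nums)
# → [82, 53, 75, 93, 18, 80]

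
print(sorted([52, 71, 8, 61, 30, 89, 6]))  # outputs [6, 8, 30, 52, 61, 71, 89]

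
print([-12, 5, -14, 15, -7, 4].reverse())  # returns None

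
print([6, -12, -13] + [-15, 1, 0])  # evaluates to [6, -12, -13, -15, 1, 0]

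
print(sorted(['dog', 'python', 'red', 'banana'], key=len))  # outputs ['dog', 'red', 'python', 'banana']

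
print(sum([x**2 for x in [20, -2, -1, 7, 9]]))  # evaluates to 535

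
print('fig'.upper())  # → FIG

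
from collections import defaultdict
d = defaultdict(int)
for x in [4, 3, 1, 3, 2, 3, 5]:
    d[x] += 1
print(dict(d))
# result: {4: 1, 3: 3, 1: 1, 2: 1, 5: 1}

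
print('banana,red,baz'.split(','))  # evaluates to ['banana', 'red', 'baz']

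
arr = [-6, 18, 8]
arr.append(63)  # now [-6, 18, 8, 63]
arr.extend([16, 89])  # [-6, 18, 8, 63, 16, 89]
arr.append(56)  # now [-6, 18, 8, 63, 16, 89, 56]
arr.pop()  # 56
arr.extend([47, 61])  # [-6, 18, 8, 63, 16, 89, 47, 61]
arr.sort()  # [-6, 8, 16, 18, 47, 61, 63, 89]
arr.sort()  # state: [-6, 8, 16, 18, 47, 61, 63, 89]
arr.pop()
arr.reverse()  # [63, 61, 47, 18, 16, 8, -6]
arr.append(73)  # [63, 61, 47, 18, 16, 8, -6, 73]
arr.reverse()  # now [73, -6, 8, 16, 18, 47, 61, 63]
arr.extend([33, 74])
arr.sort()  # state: [-6, 8, 16, 18, 33, 47, 61, 63, 73, 74]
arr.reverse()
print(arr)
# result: [74, 73, 63, 61, 47, 33, 18, 16, 8, -6]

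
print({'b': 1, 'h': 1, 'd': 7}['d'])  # 7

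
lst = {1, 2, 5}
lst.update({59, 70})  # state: {1, 2, 5, 59, 70}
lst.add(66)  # {1, 2, 5, 59, 66, 70}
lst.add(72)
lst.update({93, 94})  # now {1, 2, 5, 59, 66, 70, 72, 93, 94}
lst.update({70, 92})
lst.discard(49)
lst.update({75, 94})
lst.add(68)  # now {1, 2, 5, 59, 66, 68, 70, 72, 75, 92, 93, 94}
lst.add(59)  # {1, 2, 5, 59, 66, 68, 70, 72, 75, 92, 93, 94}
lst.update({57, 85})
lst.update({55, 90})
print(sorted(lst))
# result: [1, 2, 5, 55, 57, 59, 66, 68, 70, 72, 75, 85, 90, 92, 93, 94]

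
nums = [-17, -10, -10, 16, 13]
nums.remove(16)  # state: [-17, -10, -10, 13]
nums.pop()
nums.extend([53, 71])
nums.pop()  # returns 71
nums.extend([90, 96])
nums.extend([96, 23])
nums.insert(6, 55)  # [-17, -10, -10, 53, 90, 96, 55, 96, 23]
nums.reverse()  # [23, 96, 55, 96, 90, 53, -10, -10, -17]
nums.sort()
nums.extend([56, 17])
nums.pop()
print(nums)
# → [-17, -10, -10, 23, 53, 55, 90, 96, 96, 56]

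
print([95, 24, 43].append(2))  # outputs None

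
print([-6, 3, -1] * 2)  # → [-6, 3, -1, -6, 3, -1]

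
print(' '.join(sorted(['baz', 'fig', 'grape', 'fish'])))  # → baz fig fish grape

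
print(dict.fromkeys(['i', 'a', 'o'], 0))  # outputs {'i': 0, 'a': 0, 'o': 0}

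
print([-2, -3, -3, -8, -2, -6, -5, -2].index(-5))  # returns 6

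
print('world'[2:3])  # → r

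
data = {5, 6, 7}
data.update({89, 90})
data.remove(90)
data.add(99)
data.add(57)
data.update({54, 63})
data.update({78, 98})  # {5, 6, 7, 54, 57, 63, 78, 89, 98, 99}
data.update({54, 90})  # {5, 6, 7, 54, 57, 63, 78, 89, 90, 98, 99}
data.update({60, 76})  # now {5, 6, 7, 54, 57, 60, 63, 76, 78, 89, 90, 98, 99}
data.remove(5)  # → {6, 7, 54, 57, 60, 63, 76, 78, 89, 90, 98, 99}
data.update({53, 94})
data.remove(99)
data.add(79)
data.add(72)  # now {6, 7, 53, 54, 57, 60, 63, 72, 76, 78, 79, 89, 90, 94, 98}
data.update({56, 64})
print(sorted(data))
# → [6, 7, 53, 54, 56, 57, 60, 63, 64, 72, 76, 78, 79, 89, 90, 94, 98]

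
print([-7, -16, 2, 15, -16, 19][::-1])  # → [19, -16, 15, 2, -16, -7]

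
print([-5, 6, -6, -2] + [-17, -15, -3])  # [-5, 6, -6, -2, -17, -15, -3]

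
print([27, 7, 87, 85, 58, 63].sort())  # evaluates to None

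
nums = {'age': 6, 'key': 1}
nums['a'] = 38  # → {'age': 6, 'key': 1, 'a': 38}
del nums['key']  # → {'age': 6, 'a': 38}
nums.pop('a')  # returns 38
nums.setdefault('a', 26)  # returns 26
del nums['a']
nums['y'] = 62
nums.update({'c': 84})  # {'age': 6, 'y': 62, 'c': 84}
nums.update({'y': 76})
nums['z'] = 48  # {'age': 6, 'y': 76, 'c': 84, 'z': 48}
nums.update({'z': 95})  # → {'age': 6, 'y': 76, 'c': 84, 'z': 95}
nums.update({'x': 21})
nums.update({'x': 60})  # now {'age': 6, 'y': 76, 'c': 84, 'z': 95, 'x': 60}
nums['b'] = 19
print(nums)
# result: {'age': 6, 'y': 76, 'c': 84, 'z': 95, 'x': 60, 'b': 19}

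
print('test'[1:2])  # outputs e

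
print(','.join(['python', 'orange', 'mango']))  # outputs python,orange,mango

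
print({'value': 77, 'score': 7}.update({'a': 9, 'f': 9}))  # None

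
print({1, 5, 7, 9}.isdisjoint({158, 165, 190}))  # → True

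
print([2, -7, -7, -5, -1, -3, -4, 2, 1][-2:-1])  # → [2]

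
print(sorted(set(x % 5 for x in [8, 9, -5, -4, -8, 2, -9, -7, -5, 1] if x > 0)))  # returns [1, 2, 3, 4]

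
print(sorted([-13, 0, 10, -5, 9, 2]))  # [-13, -5, 0, 2, 9, 10]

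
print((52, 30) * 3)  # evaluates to (52, 30, 52, 30, 52, 30)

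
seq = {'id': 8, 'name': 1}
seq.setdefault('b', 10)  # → 10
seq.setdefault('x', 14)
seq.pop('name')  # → 1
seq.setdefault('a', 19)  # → 19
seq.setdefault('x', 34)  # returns 14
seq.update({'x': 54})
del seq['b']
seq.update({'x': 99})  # {'id': 8, 'x': 99, 'a': 19}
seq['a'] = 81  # {'id': 8, 'x': 99, 'a': 81}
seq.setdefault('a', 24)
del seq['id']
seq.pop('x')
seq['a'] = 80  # {'a': 80}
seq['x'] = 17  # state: {'a': 80, 'x': 17}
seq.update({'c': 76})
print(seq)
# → {'a': 80, 'x': 17, 'c': 76}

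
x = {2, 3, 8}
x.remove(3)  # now {2, 8}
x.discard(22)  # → {2, 8}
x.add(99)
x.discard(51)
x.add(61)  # {2, 8, 61, 99}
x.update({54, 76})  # {2, 8, 54, 61, 76, 99}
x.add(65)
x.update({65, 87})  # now {2, 8, 54, 61, 65, 76, 87, 99}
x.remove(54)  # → {2, 8, 61, 65, 76, 87, 99}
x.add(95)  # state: {2, 8, 61, 65, 76, 87, 95, 99}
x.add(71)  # {2, 8, 61, 65, 71, 76, 87, 95, 99}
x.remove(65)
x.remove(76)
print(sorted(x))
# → [2, 8, 61, 71, 87, 95, 99]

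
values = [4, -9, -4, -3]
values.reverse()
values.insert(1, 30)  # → [-3, 30, -4, -9, 4]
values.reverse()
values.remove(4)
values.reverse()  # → [-3, 30, -4, -9]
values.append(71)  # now [-3, 30, -4, -9, 71]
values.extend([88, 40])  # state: [-3, 30, -4, -9, 71, 88, 40]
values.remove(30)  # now [-3, -4, -9, 71, 88, 40]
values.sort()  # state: [-9, -4, -3, 40, 71, 88]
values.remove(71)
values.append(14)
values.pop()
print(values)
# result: [-9, -4, -3, 40, 88]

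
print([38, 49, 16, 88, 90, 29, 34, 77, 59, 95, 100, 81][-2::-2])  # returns [100, 59, 34, 90, 16, 38]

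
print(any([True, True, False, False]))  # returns True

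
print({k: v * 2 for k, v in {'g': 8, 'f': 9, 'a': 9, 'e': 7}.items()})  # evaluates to {'g': 16, 'f': 18, 'a': 18, 'e': 14}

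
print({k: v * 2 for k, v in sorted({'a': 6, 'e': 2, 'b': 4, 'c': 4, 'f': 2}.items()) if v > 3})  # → {'a': 12, 'b': 8, 'c': 8}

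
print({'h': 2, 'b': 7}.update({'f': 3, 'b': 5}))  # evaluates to None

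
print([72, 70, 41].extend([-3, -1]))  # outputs None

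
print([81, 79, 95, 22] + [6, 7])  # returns [81, 79, 95, 22, 6, 7]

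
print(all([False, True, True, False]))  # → False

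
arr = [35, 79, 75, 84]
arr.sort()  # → [35, 75, 79, 84]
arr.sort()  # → [35, 75, 79, 84]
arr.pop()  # 84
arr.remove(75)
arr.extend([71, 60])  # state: [35, 79, 71, 60]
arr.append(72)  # [35, 79, 71, 60, 72]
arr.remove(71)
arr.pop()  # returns 72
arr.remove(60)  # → [35, 79]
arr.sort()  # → [35, 79]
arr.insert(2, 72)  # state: [35, 79, 72]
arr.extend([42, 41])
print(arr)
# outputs [35, 79, 72, 42, 41]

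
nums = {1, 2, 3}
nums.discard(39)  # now {1, 2, 3}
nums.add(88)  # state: {1, 2, 3, 88}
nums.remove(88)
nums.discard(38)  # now {1, 2, 3}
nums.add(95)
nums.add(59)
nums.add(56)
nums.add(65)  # {1, 2, 3, 56, 59, 65, 95}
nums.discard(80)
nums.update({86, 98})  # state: {1, 2, 3, 56, 59, 65, 86, 95, 98}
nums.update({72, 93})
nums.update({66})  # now {1, 2, 3, 56, 59, 65, 66, 72, 86, 93, 95, 98}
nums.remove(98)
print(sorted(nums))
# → [1, 2, 3, 56, 59, 65, 66, 72, 86, 93, 95]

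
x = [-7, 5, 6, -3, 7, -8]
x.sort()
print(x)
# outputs [-8, -7, -3, 5, 6, 7]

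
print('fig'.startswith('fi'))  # True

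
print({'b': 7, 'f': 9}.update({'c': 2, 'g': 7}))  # None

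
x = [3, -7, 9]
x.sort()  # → [-7, 3, 9]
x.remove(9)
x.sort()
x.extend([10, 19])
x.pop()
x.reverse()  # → [10, 3, -7]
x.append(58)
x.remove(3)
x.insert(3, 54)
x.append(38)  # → [10, -7, 58, 54, 38]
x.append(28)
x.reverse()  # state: [28, 38, 54, 58, -7, 10]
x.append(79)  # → [28, 38, 54, 58, -7, 10, 79]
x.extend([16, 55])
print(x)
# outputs [28, 38, 54, 58, -7, 10, 79, 16, 55]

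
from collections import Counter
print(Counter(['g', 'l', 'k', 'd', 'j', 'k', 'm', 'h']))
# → Counter({'k': 2, 'g': 1, 'l': 1, 'd': 1, 'j': 1, 'm': 1, 'h': 1})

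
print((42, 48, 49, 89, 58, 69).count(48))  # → 1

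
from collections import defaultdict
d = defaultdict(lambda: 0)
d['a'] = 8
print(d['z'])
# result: 0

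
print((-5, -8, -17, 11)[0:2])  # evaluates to (-5, -8)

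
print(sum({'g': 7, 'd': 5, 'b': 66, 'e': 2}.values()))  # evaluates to 80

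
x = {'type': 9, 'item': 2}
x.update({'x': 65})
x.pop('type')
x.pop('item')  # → 2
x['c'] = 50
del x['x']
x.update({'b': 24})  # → {'c': 50, 'b': 24}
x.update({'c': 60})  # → {'c': 60, 'b': 24}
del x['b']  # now {'c': 60}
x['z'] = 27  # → {'c': 60, 'z': 27}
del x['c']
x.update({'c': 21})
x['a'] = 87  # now {'z': 27, 'c': 21, 'a': 87}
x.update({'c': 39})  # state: {'z': 27, 'c': 39, 'a': 87}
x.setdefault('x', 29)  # 29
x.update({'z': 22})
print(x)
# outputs {'z': 22, 'c': 39, 'a': 87, 'x': 29}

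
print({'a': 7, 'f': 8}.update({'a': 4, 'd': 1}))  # None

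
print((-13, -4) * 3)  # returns (-13, -4, -13, -4, -13, -4)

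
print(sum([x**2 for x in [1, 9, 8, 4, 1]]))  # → 163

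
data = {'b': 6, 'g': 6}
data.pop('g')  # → 6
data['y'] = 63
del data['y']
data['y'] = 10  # {'b': 6, 'y': 10}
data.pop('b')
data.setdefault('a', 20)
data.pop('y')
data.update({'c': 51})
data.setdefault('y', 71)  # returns 71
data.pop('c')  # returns 51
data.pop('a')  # 20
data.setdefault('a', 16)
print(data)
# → {'y': 71, 'a': 16}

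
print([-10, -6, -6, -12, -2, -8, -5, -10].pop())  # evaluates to -10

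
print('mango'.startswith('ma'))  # True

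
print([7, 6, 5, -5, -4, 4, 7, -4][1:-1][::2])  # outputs [6, -5, 4]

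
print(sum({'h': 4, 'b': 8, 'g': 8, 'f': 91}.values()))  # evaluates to 111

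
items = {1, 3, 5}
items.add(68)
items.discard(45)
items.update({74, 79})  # {1, 3, 5, 68, 74, 79}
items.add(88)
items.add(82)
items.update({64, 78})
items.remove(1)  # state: {3, 5, 64, 68, 74, 78, 79, 82, 88}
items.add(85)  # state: {3, 5, 64, 68, 74, 78, 79, 82, 85, 88}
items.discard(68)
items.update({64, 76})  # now {3, 5, 64, 74, 76, 78, 79, 82, 85, 88}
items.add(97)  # {3, 5, 64, 74, 76, 78, 79, 82, 85, 88, 97}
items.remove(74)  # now {3, 5, 64, 76, 78, 79, 82, 85, 88, 97}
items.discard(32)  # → {3, 5, 64, 76, 78, 79, 82, 85, 88, 97}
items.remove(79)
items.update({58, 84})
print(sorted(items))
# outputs [3, 5, 58, 64, 76, 78, 82, 84, 85, 88, 97]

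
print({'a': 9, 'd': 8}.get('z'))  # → None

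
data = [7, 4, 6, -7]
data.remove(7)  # [4, 6, -7]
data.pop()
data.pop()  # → 6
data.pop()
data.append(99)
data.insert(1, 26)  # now [99, 26]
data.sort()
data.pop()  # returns 99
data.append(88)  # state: [26, 88]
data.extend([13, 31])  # [26, 88, 13, 31]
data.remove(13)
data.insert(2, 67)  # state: [26, 88, 67, 31]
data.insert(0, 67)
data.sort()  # [26, 31, 67, 67, 88]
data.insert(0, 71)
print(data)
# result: [71, 26, 31, 67, 67, 88]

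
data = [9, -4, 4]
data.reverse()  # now [4, -4, 9]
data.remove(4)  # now [-4, 9]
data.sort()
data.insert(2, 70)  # [-4, 9, 70]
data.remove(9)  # [-4, 70]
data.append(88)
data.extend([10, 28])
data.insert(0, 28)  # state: [28, -4, 70, 88, 10, 28]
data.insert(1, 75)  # [28, 75, -4, 70, 88, 10, 28]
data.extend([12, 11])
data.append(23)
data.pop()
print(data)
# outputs [28, 75, -4, 70, 88, 10, 28, 12, 11]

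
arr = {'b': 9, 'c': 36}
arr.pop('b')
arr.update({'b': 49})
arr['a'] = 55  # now {'c': 36, 'b': 49, 'a': 55}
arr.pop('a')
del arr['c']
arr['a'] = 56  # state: {'b': 49, 'a': 56}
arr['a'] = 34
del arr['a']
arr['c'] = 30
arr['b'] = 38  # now {'b': 38, 'c': 30}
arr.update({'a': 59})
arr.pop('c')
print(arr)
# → {'b': 38, 'a': 59}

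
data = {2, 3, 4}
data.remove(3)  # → {2, 4}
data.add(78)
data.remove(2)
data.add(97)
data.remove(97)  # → {4, 78}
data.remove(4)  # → {78}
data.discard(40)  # {78}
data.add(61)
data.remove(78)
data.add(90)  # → {61, 90}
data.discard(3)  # {61, 90}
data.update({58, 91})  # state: {58, 61, 90, 91}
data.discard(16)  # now {58, 61, 90, 91}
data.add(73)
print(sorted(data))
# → [58, 61, 73, 90, 91]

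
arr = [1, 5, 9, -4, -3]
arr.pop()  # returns -3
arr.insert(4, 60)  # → [1, 5, 9, -4, 60]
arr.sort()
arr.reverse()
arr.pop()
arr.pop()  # 1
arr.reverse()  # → [5, 9, 60]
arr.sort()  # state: [5, 9, 60]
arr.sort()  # [5, 9, 60]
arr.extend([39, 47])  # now [5, 9, 60, 39, 47]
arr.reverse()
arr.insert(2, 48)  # [47, 39, 48, 60, 9, 5]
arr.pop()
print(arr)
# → [47, 39, 48, 60, 9]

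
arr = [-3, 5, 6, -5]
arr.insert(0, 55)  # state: [55, -3, 5, 6, -5]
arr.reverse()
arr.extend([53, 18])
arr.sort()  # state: [-5, -3, 5, 6, 18, 53, 55]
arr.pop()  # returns 55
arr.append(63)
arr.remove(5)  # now [-5, -3, 6, 18, 53, 63]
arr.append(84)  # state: [-5, -3, 6, 18, 53, 63, 84]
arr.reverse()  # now [84, 63, 53, 18, 6, -3, -5]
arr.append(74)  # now [84, 63, 53, 18, 6, -3, -5, 74]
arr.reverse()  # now [74, -5, -3, 6, 18, 53, 63, 84]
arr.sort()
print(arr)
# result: [-5, -3, 6, 18, 53, 63, 74, 84]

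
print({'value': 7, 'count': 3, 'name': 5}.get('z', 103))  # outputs 103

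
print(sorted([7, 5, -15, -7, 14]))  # [-15, -7, 5, 7, 14]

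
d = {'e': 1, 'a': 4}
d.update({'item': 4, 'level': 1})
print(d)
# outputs {'e': 1, 'a': 4, 'item': 4, 'level': 1}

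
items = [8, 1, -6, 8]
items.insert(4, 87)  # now [8, 1, -6, 8, 87]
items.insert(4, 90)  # [8, 1, -6, 8, 90, 87]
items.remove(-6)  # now [8, 1, 8, 90, 87]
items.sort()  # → [1, 8, 8, 87, 90]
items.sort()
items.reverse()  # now [90, 87, 8, 8, 1]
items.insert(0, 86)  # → [86, 90, 87, 8, 8, 1]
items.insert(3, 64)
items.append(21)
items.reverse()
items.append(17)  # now [21, 1, 8, 8, 64, 87, 90, 86, 17]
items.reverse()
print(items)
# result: [17, 86, 90, 87, 64, 8, 8, 1, 21]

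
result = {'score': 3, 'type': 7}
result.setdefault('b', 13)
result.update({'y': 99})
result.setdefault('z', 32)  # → 32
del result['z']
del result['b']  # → {'score': 3, 'type': 7, 'y': 99}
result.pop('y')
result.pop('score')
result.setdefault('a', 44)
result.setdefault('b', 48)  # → 48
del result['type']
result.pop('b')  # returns 48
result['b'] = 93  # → {'a': 44, 'b': 93}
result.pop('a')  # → 44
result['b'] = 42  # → {'b': 42}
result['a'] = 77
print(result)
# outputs {'b': 42, 'a': 77}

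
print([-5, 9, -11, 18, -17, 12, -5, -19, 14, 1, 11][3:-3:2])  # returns [18, 12, -19]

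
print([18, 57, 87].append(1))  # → None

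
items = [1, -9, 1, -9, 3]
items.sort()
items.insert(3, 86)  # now [-9, -9, 1, 86, 1, 3]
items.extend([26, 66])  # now [-9, -9, 1, 86, 1, 3, 26, 66]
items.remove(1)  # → [-9, -9, 86, 1, 3, 26, 66]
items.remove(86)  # [-9, -9, 1, 3, 26, 66]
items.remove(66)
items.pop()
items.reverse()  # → [3, 1, -9, -9]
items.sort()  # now [-9, -9, 1, 3]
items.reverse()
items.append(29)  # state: [3, 1, -9, -9, 29]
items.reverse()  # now [29, -9, -9, 1, 3]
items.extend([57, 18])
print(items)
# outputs [29, -9, -9, 1, 3, 57, 18]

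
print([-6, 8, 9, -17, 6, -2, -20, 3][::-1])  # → [3, -20, -2, 6, -17, 9, 8, -6]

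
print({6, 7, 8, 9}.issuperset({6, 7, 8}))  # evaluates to True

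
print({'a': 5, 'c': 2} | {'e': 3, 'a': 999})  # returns {'a': 999, 'c': 2, 'e': 3}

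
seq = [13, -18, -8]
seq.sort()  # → [-18, -8, 13]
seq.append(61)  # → [-18, -8, 13, 61]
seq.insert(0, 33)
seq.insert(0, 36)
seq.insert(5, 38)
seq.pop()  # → 61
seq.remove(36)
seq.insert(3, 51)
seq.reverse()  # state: [38, 13, 51, -8, -18, 33]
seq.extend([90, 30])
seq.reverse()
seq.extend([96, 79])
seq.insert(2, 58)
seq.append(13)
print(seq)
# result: [30, 90, 58, 33, -18, -8, 51, 13, 38, 96, 79, 13]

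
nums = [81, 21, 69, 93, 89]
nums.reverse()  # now [89, 93, 69, 21, 81]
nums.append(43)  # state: [89, 93, 69, 21, 81, 43]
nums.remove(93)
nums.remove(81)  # [89, 69, 21, 43]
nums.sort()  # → [21, 43, 69, 89]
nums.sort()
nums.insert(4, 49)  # [21, 43, 69, 89, 49]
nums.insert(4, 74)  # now [21, 43, 69, 89, 74, 49]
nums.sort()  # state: [21, 43, 49, 69, 74, 89]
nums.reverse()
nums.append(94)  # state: [89, 74, 69, 49, 43, 21, 94]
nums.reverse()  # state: [94, 21, 43, 49, 69, 74, 89]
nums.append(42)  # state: [94, 21, 43, 49, 69, 74, 89, 42]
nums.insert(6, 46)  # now [94, 21, 43, 49, 69, 74, 46, 89, 42]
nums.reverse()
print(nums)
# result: [42, 89, 46, 74, 69, 49, 43, 21, 94]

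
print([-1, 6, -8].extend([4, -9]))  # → None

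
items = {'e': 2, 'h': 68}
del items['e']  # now {'h': 68}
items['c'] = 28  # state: {'h': 68, 'c': 28}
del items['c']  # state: {'h': 68}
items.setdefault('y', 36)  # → 36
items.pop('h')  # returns 68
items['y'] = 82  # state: {'y': 82}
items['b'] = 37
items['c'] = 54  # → {'y': 82, 'b': 37, 'c': 54}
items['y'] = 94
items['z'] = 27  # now {'y': 94, 'b': 37, 'c': 54, 'z': 27}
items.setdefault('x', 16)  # 16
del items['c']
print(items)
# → {'y': 94, 'b': 37, 'z': 27, 'x': 16}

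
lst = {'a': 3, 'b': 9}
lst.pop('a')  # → 3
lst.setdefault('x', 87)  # 87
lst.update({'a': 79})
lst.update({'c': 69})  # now {'b': 9, 'x': 87, 'a': 79, 'c': 69}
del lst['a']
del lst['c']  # {'b': 9, 'x': 87}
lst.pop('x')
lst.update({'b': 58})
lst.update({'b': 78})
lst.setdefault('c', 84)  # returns 84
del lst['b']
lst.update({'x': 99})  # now {'c': 84, 'x': 99}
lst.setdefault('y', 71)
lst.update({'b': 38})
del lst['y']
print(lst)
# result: {'c': 84, 'x': 99, 'b': 38}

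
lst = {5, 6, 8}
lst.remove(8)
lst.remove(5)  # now {6}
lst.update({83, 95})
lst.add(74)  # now {6, 74, 83, 95}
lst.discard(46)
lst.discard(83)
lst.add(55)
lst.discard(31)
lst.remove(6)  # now {55, 74, 95}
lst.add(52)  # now {52, 55, 74, 95}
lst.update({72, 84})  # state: {52, 55, 72, 74, 84, 95}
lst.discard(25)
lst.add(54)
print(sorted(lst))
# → [52, 54, 55, 72, 74, 84, 95]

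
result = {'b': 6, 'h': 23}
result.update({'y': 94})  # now {'b': 6, 'h': 23, 'y': 94}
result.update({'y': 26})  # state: {'b': 6, 'h': 23, 'y': 26}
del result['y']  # {'b': 6, 'h': 23}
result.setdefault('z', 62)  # 62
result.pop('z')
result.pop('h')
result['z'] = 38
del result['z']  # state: {'b': 6}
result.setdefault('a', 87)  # 87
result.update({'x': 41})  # {'b': 6, 'a': 87, 'x': 41}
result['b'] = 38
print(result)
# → {'b': 38, 'a': 87, 'x': 41}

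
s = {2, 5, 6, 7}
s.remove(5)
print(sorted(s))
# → [2, 6, 7]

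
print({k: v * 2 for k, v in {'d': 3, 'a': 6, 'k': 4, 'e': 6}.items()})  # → {'d': 6, 'a': 12, 'k': 8, 'e': 12}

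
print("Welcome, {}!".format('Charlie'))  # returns Welcome, Charlie!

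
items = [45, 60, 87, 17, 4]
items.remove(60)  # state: [45, 87, 17, 4]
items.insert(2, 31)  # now [45, 87, 31, 17, 4]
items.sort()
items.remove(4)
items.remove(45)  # [17, 31, 87]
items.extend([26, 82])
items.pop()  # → 82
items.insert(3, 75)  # [17, 31, 87, 75, 26]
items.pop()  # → 26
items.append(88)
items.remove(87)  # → [17, 31, 75, 88]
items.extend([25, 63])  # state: [17, 31, 75, 88, 25, 63]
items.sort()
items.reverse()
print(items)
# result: [88, 75, 63, 31, 25, 17]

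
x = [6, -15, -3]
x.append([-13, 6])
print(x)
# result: [6, -15, -3, [-13, 6]]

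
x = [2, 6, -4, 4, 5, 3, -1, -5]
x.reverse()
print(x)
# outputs [-5, -1, 3, 5, 4, -4, 6, 2]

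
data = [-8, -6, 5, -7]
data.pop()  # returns -7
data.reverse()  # [5, -6, -8]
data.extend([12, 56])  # [5, -6, -8, 12, 56]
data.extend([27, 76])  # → [5, -6, -8, 12, 56, 27, 76]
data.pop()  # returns 76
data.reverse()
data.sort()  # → [-8, -6, 5, 12, 27, 56]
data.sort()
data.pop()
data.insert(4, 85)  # [-8, -6, 5, 12, 85, 27]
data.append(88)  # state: [-8, -6, 5, 12, 85, 27, 88]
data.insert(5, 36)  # [-8, -6, 5, 12, 85, 36, 27, 88]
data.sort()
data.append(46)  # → [-8, -6, 5, 12, 27, 36, 85, 88, 46]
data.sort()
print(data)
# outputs [-8, -6, 5, 12, 27, 36, 46, 85, 88]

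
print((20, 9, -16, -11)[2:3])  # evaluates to (-16,)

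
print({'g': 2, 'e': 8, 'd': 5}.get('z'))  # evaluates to None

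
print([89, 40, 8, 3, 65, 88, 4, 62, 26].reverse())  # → None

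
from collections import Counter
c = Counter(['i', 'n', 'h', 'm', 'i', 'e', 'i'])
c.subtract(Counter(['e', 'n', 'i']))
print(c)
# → Counter({'i': 2, 'h': 1, 'm': 1, 'n': 0, 'e': 0})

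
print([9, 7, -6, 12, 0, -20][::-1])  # [-20, 0, 12, -6, 7, 9]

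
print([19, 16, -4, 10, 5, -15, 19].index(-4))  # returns 2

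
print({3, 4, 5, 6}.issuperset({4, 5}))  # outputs True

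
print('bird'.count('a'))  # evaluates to 0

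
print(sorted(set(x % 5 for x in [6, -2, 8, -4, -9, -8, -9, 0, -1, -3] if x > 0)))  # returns [1, 3]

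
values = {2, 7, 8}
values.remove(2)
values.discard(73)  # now {7, 8}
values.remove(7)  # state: {8}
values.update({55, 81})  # {8, 55, 81}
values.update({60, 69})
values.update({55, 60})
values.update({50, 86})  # {8, 50, 55, 60, 69, 81, 86}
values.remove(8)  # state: {50, 55, 60, 69, 81, 86}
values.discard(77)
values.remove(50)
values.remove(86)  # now {55, 60, 69, 81}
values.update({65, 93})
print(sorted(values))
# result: [55, 60, 65, 69, 81, 93]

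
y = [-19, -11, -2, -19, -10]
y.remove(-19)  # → [-11, -2, -19, -10]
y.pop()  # -10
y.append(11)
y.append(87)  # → [-11, -2, -19, 11, 87]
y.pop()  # 87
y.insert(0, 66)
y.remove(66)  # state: [-11, -2, -19, 11]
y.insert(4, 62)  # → [-11, -2, -19, 11, 62]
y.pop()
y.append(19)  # [-11, -2, -19, 11, 19]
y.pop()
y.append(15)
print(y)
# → [-11, -2, -19, 11, 15]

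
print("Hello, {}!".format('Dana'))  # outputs Hello, Dana!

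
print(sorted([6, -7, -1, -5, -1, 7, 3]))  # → [-7, -5, -1, -1, 3, 6, 7]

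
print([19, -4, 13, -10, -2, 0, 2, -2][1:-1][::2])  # [-4, -10, 0]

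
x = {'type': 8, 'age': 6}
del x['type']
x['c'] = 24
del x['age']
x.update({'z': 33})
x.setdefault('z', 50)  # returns 33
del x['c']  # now {'z': 33}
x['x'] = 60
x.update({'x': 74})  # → {'z': 33, 'x': 74}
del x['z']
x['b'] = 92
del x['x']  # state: {'b': 92}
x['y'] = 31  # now {'b': 92, 'y': 31}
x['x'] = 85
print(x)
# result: {'b': 92, 'y': 31, 'x': 85}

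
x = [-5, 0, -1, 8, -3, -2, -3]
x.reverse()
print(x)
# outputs [-3, -2, -3, 8, -1, 0, -5]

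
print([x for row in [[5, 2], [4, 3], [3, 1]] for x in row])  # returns [5, 2, 4, 3, 3, 1]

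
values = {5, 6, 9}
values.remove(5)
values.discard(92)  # {6, 9}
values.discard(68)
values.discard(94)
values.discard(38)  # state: {6, 9}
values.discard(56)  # {6, 9}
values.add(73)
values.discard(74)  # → {6, 9, 73}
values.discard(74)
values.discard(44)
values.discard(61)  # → {6, 9, 73}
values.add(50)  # {6, 9, 50, 73}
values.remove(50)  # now {6, 9, 73}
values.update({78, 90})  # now {6, 9, 73, 78, 90}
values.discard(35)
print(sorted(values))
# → [6, 9, 73, 78, 90]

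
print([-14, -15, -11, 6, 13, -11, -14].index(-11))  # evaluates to 2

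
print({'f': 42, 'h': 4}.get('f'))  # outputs 42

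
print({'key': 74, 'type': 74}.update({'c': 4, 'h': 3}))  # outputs None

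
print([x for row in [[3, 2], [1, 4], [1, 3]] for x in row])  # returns [3, 2, 1, 4, 1, 3]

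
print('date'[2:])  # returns te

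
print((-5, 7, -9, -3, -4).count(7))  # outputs 1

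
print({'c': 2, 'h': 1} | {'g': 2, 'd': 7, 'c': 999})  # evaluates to {'c': 999, 'h': 1, 'g': 2, 'd': 7}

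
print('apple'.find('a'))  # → 0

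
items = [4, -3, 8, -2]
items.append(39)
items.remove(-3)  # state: [4, 8, -2, 39]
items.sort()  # [-2, 4, 8, 39]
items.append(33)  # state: [-2, 4, 8, 39, 33]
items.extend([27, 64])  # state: [-2, 4, 8, 39, 33, 27, 64]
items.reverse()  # [64, 27, 33, 39, 8, 4, -2]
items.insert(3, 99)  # [64, 27, 33, 99, 39, 8, 4, -2]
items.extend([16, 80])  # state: [64, 27, 33, 99, 39, 8, 4, -2, 16, 80]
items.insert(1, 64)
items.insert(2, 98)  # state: [64, 64, 98, 27, 33, 99, 39, 8, 4, -2, 16, 80]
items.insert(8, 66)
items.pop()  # 80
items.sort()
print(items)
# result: [-2, 4, 8, 16, 27, 33, 39, 64, 64, 66, 98, 99]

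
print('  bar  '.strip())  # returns bar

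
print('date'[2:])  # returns te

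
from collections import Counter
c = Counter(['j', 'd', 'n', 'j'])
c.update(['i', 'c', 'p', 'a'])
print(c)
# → Counter({'j': 2, 'd': 1, 'n': 1, 'i': 1, 'c': 1, 'p': 1, 'a': 1})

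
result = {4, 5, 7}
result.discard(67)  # {4, 5, 7}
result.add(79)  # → {4, 5, 7, 79}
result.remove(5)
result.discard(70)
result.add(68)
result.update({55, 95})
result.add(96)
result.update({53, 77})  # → {4, 7, 53, 55, 68, 77, 79, 95, 96}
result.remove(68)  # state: {4, 7, 53, 55, 77, 79, 95, 96}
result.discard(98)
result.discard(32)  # {4, 7, 53, 55, 77, 79, 95, 96}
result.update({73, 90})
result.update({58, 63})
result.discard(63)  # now {4, 7, 53, 55, 58, 73, 77, 79, 90, 95, 96}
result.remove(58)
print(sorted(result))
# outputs [4, 7, 53, 55, 73, 77, 79, 90, 95, 96]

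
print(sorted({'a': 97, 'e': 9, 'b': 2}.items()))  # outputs [('a', 97), ('b', 2), ('e', 9)]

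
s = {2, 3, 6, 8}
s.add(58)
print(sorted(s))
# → [2, 3, 6, 8, 58]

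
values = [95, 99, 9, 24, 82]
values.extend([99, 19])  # [95, 99, 9, 24, 82, 99, 19]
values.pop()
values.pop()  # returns 99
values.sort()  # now [9, 24, 82, 95, 99]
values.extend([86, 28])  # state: [9, 24, 82, 95, 99, 86, 28]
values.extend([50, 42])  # [9, 24, 82, 95, 99, 86, 28, 50, 42]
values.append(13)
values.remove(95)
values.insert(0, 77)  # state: [77, 9, 24, 82, 99, 86, 28, 50, 42, 13]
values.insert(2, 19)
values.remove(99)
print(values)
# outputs [77, 9, 19, 24, 82, 86, 28, 50, 42, 13]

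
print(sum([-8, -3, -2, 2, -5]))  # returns -16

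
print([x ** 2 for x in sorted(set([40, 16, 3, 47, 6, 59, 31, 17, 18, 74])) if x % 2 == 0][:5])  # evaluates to [36, 256, 324, 1600, 5476]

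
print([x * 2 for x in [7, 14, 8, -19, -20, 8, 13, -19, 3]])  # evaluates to [14, 28, 16, -38, -40, 16, 26, -38, 6]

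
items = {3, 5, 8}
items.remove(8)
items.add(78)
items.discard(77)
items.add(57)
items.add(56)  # {3, 5, 56, 57, 78}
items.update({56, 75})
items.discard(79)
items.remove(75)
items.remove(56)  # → {3, 5, 57, 78}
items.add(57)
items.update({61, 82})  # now {3, 5, 57, 61, 78, 82}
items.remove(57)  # {3, 5, 61, 78, 82}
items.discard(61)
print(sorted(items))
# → [3, 5, 78, 82]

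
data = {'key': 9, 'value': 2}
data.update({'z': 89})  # {'key': 9, 'value': 2, 'z': 89}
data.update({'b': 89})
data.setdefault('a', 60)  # 60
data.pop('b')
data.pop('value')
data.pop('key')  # 9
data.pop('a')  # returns 60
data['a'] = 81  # {'z': 89, 'a': 81}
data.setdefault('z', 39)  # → 89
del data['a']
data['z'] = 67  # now {'z': 67}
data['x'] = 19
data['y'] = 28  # {'z': 67, 'x': 19, 'y': 28}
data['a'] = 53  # {'z': 67, 'x': 19, 'y': 28, 'a': 53}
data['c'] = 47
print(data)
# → {'z': 67, 'x': 19, 'y': 28, 'a': 53, 'c': 47}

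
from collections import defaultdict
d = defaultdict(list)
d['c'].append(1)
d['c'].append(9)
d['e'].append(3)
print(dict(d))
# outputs {'c': [1, 9], 'e': [3]}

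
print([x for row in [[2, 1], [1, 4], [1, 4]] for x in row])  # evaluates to [2, 1, 1, 4, 1, 4]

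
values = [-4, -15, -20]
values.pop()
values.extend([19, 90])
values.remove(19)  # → [-4, -15, 90]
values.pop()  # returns 90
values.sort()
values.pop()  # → -4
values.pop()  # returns -15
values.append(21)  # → [21]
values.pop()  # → 21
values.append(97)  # [97]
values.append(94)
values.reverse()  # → [94, 97]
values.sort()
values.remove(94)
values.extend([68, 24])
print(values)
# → [97, 68, 24]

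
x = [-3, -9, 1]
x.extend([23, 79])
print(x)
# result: [-3, -9, 1, 23, 79]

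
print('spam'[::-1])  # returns maps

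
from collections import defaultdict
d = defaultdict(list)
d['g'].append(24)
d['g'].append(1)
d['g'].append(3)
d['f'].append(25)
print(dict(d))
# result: {'g': [24, 1, 3], 'f': [25]}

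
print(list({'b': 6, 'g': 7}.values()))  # [6, 7]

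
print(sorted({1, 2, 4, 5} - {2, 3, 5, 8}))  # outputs [1, 4]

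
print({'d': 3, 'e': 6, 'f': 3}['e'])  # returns 6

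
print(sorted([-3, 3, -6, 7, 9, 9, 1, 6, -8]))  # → [-8, -6, -3, 1, 3, 6, 7, 9, 9]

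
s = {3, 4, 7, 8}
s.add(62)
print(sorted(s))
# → [3, 4, 7, 8, 62]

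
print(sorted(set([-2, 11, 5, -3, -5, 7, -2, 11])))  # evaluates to [-5, -3, -2, 5, 7, 11]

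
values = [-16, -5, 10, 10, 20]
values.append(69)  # [-16, -5, 10, 10, 20, 69]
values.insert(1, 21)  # [-16, 21, -5, 10, 10, 20, 69]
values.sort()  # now [-16, -5, 10, 10, 20, 21, 69]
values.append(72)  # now [-16, -5, 10, 10, 20, 21, 69, 72]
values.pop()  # 72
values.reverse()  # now [69, 21, 20, 10, 10, -5, -16]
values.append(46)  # [69, 21, 20, 10, 10, -5, -16, 46]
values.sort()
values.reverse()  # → [69, 46, 21, 20, 10, 10, -5, -16]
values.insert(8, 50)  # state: [69, 46, 21, 20, 10, 10, -5, -16, 50]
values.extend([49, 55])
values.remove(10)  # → [69, 46, 21, 20, 10, -5, -16, 50, 49, 55]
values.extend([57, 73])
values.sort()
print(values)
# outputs [-16, -5, 10, 20, 21, 46, 49, 50, 55, 57, 69, 73]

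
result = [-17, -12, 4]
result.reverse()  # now [4, -12, -17]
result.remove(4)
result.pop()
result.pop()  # -12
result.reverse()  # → []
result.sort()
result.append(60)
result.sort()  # [60]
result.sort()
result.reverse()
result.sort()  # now [60]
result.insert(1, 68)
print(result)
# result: [60, 68]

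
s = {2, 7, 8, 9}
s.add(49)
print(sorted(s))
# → [2, 7, 8, 9, 49]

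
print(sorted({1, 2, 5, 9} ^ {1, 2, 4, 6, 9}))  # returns [4, 5, 6]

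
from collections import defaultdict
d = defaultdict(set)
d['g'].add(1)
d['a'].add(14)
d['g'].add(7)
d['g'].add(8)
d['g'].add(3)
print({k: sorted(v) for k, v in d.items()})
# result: {'g': [1, 3, 7, 8], 'a': [14]}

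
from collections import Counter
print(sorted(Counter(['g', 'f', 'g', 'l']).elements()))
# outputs ['f', 'g', 'g', 'l']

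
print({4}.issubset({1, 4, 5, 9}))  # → True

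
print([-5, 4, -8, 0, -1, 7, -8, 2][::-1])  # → [2, -8, 7, -1, 0, -8, 4, -5]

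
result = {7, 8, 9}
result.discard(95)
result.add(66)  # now {7, 8, 9, 66}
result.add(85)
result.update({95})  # {7, 8, 9, 66, 85, 95}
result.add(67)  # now {7, 8, 9, 66, 67, 85, 95}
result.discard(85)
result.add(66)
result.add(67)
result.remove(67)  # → {7, 8, 9, 66, 95}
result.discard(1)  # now {7, 8, 9, 66, 95}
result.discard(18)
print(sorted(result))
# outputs [7, 8, 9, 66, 95]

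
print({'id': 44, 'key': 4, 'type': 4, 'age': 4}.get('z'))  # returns None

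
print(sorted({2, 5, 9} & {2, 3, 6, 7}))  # [2]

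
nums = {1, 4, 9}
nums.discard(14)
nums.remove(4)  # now {1, 9}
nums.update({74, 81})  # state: {1, 9, 74, 81}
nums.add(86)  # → {1, 9, 74, 81, 86}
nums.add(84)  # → {1, 9, 74, 81, 84, 86}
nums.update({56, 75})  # {1, 9, 56, 74, 75, 81, 84, 86}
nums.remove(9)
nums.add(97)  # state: {1, 56, 74, 75, 81, 84, 86, 97}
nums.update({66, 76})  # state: {1, 56, 66, 74, 75, 76, 81, 84, 86, 97}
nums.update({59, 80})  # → {1, 56, 59, 66, 74, 75, 76, 80, 81, 84, 86, 97}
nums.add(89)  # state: {1, 56, 59, 66, 74, 75, 76, 80, 81, 84, 86, 89, 97}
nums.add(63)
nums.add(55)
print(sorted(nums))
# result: [1, 55, 56, 59, 63, 66, 74, 75, 76, 80, 81, 84, 86, 89, 97]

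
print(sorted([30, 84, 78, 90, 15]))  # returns [15, 30, 78, 84, 90]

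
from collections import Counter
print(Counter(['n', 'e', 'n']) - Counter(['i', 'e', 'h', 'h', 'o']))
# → Counter({'n': 2})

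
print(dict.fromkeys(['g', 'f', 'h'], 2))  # {'g': 2, 'f': 2, 'h': 2}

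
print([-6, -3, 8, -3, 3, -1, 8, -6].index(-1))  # 5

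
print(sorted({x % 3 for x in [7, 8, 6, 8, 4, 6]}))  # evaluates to [0, 1, 2]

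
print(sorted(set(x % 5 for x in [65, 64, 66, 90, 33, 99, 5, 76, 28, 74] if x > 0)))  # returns [0, 1, 3, 4]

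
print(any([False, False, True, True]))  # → True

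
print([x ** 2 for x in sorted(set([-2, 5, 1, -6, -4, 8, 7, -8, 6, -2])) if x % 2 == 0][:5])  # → [64, 36, 16, 4, 36]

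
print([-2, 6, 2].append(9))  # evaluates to None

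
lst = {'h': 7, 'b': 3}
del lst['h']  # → {'b': 3}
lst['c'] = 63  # {'b': 3, 'c': 63}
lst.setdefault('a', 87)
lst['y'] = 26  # {'b': 3, 'c': 63, 'a': 87, 'y': 26}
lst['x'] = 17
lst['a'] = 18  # {'b': 3, 'c': 63, 'a': 18, 'y': 26, 'x': 17}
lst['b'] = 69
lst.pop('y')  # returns 26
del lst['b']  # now {'c': 63, 'a': 18, 'x': 17}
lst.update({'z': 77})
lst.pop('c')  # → 63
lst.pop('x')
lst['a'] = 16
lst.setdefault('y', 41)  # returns 41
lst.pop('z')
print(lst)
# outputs {'a': 16, 'y': 41}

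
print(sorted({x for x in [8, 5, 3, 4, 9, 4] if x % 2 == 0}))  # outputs [4, 8]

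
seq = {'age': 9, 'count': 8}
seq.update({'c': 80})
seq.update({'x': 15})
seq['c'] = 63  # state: {'age': 9, 'count': 8, 'c': 63, 'x': 15}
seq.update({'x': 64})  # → {'age': 9, 'count': 8, 'c': 63, 'x': 64}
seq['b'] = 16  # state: {'age': 9, 'count': 8, 'c': 63, 'x': 64, 'b': 16}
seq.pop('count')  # 8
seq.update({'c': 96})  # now {'age': 9, 'c': 96, 'x': 64, 'b': 16}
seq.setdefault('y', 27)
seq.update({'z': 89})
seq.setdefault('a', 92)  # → 92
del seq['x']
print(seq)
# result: {'age': 9, 'c': 96, 'b': 16, 'y': 27, 'z': 89, 'a': 92}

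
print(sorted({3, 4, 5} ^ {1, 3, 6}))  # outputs [1, 4, 5, 6]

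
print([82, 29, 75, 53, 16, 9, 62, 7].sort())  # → None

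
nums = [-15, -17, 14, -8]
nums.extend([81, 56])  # [-15, -17, 14, -8, 81, 56]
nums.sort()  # [-17, -15, -8, 14, 56, 81]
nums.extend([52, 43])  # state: [-17, -15, -8, 14, 56, 81, 52, 43]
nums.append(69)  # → [-17, -15, -8, 14, 56, 81, 52, 43, 69]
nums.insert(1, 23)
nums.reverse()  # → [69, 43, 52, 81, 56, 14, -8, -15, 23, -17]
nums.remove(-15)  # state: [69, 43, 52, 81, 56, 14, -8, 23, -17]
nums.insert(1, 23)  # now [69, 23, 43, 52, 81, 56, 14, -8, 23, -17]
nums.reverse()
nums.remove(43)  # [-17, 23, -8, 14, 56, 81, 52, 23, 69]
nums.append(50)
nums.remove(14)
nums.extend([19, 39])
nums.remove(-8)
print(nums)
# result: [-17, 23, 56, 81, 52, 23, 69, 50, 19, 39]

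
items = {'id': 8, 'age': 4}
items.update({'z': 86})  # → {'id': 8, 'age': 4, 'z': 86}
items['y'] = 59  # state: {'id': 8, 'age': 4, 'z': 86, 'y': 59}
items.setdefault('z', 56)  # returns 86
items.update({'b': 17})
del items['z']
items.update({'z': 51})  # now {'id': 8, 'age': 4, 'y': 59, 'b': 17, 'z': 51}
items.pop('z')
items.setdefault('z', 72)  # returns 72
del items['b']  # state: {'id': 8, 'age': 4, 'y': 59, 'z': 72}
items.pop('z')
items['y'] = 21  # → {'id': 8, 'age': 4, 'y': 21}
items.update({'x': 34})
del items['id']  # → {'age': 4, 'y': 21, 'x': 34}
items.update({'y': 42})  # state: {'age': 4, 'y': 42, 'x': 34}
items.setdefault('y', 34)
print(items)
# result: {'age': 4, 'y': 42, 'x': 34}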